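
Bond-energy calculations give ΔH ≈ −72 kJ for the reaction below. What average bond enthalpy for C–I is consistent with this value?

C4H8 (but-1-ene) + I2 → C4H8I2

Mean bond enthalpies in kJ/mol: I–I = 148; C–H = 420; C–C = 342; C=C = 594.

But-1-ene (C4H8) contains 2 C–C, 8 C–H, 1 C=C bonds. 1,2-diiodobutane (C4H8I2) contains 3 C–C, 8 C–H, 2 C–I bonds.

D(C–I) ≈ 236 kJ/mol

Let D be the C–I bond energy.
Σ(broken) = 2×342 + 8×420 + 1×594 + 1×148 = 4786
Σ(formed) = 3×342 + 8×420 + 2×D = 4386 + 2D
ΔH = Σ(broken) − Σ(formed) = (4786) − (4386 + 2D) = +400 − 2D
Setting this equal to −72 kJ gives 2D = 472, so D = 236 kJ/mol.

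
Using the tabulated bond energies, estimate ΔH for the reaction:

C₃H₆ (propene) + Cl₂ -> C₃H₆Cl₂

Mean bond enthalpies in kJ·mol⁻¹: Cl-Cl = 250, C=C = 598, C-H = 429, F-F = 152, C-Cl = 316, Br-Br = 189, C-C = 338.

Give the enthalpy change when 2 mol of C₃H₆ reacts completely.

ΔH = −244 kJ

Bonds broken (reactants):
  C-C: 1 × 338 = 338
  C-H: 6 × 429 = 2574
  C=C: 1 × 598 = 598
  Cl-Cl: 1 × 250 = 250
  Σ(broken) = 3760 kJ
Bonds formed (products):
  C-C: 2 × 338 = 676
  C-Cl: 2 × 316 = 632
  C-H: 6 × 429 = 2574
  Σ(formed) = 3882 kJ
ΔH = Σ(broken) − Σ(formed) = 3760 − 3882 = −122 kJ
For 2× the reaction as written: 2 × (−122) = −244 kJ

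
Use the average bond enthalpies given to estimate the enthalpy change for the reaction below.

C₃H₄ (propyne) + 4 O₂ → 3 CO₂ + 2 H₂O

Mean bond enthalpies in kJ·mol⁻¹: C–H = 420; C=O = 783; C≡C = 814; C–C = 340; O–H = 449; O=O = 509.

ΔH ≈ −1624 kJ

Bonds broken (reactants):
  C≡C: 1 × 814 = 814
  C–C: 1 × 340 = 340
  C–H: 4 × 420 = 1680
  O=O: 4 × 509 = 2036
  Σ(broken) = 4870 kJ
Bonds formed (products):
  C=O: 6 × 783 = 4698
  O–H: 4 × 449 = 1796
  Σ(formed) = 6494 kJ
ΔH = Σ(broken) − Σ(formed) = 4870 − 6494 = −1624 kJ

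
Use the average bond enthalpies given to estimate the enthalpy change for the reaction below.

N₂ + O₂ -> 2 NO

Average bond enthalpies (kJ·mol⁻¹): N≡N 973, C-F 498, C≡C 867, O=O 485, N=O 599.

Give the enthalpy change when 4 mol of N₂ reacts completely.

Bonds broken (reactants):
  N≡N: 1 × 973 = 973
  O=O: 1 × 485 = 485
  Σ(broken) = 1458 kJ
Bonds formed (products):
  N=O: 2 × 599 = 1198
  Σ(formed) = 1198 kJ
ΔH = Σ(broken) − Σ(formed) = 1458 − 1198 = +260 kJ
For 4× the reaction as written: 4 × (+260) = +1040 kJ

ΔH = +1040 kJ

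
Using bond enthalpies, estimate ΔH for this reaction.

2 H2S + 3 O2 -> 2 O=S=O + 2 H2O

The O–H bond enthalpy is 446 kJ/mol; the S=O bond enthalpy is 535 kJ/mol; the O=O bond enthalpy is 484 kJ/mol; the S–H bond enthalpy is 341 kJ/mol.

ΔH ≈ −1108 kJ

Bonds broken (reactants):
  O=O: 3 × 484 = 1452
  S–H: 4 × 341 = 1364
  Σ(broken) = 2816 kJ
Bonds formed (products):
  O–H: 4 × 446 = 1784
  S=O: 4 × 535 = 2140
  Σ(formed) = 3924 kJ
ΔH = Σ(broken) − Σ(formed) = 2816 − 3924 = −1108 kJ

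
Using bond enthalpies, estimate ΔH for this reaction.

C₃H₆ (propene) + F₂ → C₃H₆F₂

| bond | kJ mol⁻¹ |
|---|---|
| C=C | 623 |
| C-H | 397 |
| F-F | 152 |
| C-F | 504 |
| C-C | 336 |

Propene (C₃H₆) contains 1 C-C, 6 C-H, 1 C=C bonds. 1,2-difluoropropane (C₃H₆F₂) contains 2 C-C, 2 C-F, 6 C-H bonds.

Bonds broken (reactants):
  C-C: 1 × 336 = 336
  C-H: 6 × 397 = 2382
  C=C: 1 × 623 = 623
  F-F: 1 × 152 = 152
  Σ(broken) = 3493 kJ
Bonds formed (products):
  C-C: 2 × 336 = 672
  C-F: 2 × 504 = 1008
  C-H: 6 × 397 = 2382
  Σ(formed) = 4062 kJ
ΔH = Σ(broken) − Σ(formed) = 3493 − 4062 = −569 kJ

ΔH ≈ −569 kJ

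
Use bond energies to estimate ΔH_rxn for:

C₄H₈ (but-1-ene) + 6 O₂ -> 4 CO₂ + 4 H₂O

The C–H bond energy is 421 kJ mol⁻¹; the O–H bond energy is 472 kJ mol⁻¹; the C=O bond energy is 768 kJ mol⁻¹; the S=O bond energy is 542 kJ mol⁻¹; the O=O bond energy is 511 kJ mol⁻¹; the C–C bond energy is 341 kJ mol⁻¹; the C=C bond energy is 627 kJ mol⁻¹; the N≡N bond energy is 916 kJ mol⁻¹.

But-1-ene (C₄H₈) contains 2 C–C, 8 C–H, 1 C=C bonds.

Bonds broken (reactants):
  C–C: 2 × 341 = 682
  C–H: 8 × 421 = 3368
  C=C: 1 × 627 = 627
  O=O: 6 × 511 = 3066
  Σ(broken) = 7743 kJ
Bonds formed (products):
  C=O: 8 × 768 = 6144
  O–H: 8 × 472 = 3776
  Σ(formed) = 9920 kJ
ΔH = Σ(broken) − Σ(formed) = 7743 − 9920 = −2177 kJ

ΔH ≈ −2177 kJ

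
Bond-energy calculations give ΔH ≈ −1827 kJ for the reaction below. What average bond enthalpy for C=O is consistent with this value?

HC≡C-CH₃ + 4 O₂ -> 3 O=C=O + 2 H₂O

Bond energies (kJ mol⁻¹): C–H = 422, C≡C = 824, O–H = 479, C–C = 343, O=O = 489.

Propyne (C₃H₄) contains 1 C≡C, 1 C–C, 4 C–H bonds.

D(C=O) ≈ 787 kJ/mol

Let D be the C=O bond energy.
Σ(broken) = 1×824 + 1×343 + 4×422 + 4×489 = 4811
Σ(formed) = 6×D + 4×479 = 1916 + 6D
ΔH = Σ(broken) − Σ(formed) = (4811) − (1916 + 6D) = +2895 − 6D
Setting this equal to −1827 kJ gives 6D = 4722, so D = 787 kJ/mol.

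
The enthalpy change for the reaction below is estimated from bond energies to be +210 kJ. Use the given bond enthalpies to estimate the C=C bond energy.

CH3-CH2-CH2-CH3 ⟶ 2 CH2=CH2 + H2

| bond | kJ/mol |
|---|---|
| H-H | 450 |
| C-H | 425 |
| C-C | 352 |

D(C=C) ≈ 623 kJ/mol

Let D be the C=C bond energy.
Σ(broken) = 3×352 + 10×425 = 5306
Σ(formed) = 8×425 + 2×D + 1×450 = 3850 + 2D
ΔH = Σ(broken) − Σ(formed) = (5306) − (3850 + 2D) = +1456 − 2D
Setting this equal to +210 kJ gives 2D = 1246, so D = 623 kJ/mol.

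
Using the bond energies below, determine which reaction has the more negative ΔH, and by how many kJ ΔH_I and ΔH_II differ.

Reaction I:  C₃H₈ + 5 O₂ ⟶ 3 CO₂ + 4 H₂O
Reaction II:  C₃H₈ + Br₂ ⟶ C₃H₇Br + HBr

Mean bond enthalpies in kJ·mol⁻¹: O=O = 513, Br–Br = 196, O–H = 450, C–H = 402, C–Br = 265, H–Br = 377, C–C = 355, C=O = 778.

Reaction I:
  Bonds broken (reactants):
    C–C: 2 × 355 = 710
    C–H: 8 × 402 = 3216
    O=O: 5 × 513 = 2565
    Σ(broken) = 6491 kJ
  Bonds formed (products):
    C=O: 6 × 778 = 4668
    O–H: 8 × 450 = 3600
    Σ(formed) = 8268 kJ
  ΔH_I = 6491 − 8268 = −1777 kJ
Reaction II:
  Bonds broken (reactants):
    Br–Br: 1 × 196 = 196
    C–C: 2 × 355 = 710
    C–H: 8 × 402 = 3216
    Σ(broken) = 4122 kJ
  Bonds formed (products):
    C–Br: 1 × 265 = 265
    C–C: 2 × 355 = 710
    C–H: 7 × 402 = 2814
    H–Br: 1 × 377 = 377
    Σ(formed) = 4166 kJ
  ΔH_II = 4122 − 4166 = −44 kJ
ΔH_I − ΔH_II = −1733 kJ, so reaction I has the more negative ΔH; |ΔH_I − ΔH_II| = 1733 kJ.

Reaction I, by 1733 kJ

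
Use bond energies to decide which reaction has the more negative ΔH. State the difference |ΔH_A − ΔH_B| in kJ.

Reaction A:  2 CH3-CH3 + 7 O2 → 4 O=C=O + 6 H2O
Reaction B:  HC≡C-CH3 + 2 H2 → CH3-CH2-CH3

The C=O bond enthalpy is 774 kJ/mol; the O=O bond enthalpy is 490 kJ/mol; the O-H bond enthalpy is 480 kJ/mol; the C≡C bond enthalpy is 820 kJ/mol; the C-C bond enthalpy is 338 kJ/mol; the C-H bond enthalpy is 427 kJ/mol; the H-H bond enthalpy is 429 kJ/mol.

Reaction A, by 2354 kJ

Reaction A:
  Bonds broken (reactants):
    C-C: 2 × 338 = 676
    C-H: 12 × 427 = 5124
    O=O: 7 × 490 = 3430
    Σ(broken) = 9230 kJ
  Bonds formed (products):
    C=O: 8 × 774 = 6192
    O-H: 12 × 480 = 5760
    Σ(formed) = 11952 kJ
  ΔH_A = 9230 − 11952 = −2722 kJ
Reaction B:
  Bonds broken (reactants):
    C≡C: 1 × 820 = 820
    C-C: 1 × 338 = 338
    C-H: 4 × 427 = 1708
    H-H: 2 × 429 = 858
    Σ(broken) = 3724 kJ
  Bonds formed (products):
    C-C: 2 × 338 = 676
    C-H: 8 × 427 = 3416
    Σ(formed) = 4092 kJ
  ΔH_B = 3724 − 4092 = −368 kJ
ΔH_A − ΔH_B = −2354 kJ, so reaction A has the more negative ΔH; |ΔH_A − ΔH_B| = 2354 kJ.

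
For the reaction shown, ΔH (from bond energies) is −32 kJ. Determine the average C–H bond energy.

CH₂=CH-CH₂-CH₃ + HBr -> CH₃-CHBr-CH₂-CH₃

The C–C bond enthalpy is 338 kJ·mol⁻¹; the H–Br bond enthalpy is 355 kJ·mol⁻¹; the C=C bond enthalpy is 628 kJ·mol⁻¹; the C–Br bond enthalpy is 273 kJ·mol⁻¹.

Let D be the C–H bond energy.
Σ(broken) = 2×338 + 8×D + 1×628 + 1×355 = 1659 + 8D
Σ(formed) = 1×273 + 3×338 + 9×D = 1287 + 9D
ΔH = Σ(broken) − Σ(formed) = (1659 + 8D) − (1287 + 9D) = +372 − D
Setting this equal to −32 kJ gives D = 404 kJ/mol.

D(C–H) ≈ 404 kJ/mol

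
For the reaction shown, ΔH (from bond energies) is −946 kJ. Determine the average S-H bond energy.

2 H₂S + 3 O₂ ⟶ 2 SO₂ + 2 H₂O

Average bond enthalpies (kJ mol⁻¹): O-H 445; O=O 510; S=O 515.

Let D be the S-H bond energy.
Σ(broken) = 3×510 + 4×D = 1530 + 4D
Σ(formed) = 4×445 + 4×515 = 3840
ΔH = Σ(broken) − Σ(formed) = (1530 + 4D) − (3840) = −2310 + 4D
Setting this equal to −946 kJ gives 4D = 1364, so D = 341 kJ/mol.

D(S-H) ≈ 341 kJ/mol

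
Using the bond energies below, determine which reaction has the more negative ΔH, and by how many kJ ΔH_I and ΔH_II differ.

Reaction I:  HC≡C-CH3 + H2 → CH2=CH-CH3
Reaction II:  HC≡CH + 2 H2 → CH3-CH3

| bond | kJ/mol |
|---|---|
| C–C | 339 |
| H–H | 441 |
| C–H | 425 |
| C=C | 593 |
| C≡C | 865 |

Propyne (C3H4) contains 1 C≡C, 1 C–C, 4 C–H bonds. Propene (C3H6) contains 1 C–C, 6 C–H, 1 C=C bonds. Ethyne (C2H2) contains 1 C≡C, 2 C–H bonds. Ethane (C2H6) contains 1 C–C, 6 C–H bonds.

Reaction II, by 155 kJ

Reaction I:
  Bonds broken (reactants):
    C≡C: 1 × 865 = 865
    C–C: 1 × 339 = 339
    C–H: 4 × 425 = 1700
    H–H: 1 × 441 = 441
    Σ(broken) = 3345 kJ
  Bonds formed (products):
    C–C: 1 × 339 = 339
    C–H: 6 × 425 = 2550
    C=C: 1 × 593 = 593
    Σ(formed) = 3482 kJ
  ΔH_I = 3345 − 3482 = −137 kJ
Reaction II:
  Bonds broken (reactants):
    C≡C: 1 × 865 = 865
    C–H: 2 × 425 = 850
    H–H: 2 × 441 = 882
    Σ(broken) = 2597 kJ
  Bonds formed (products):
    C–C: 1 × 339 = 339
    C–H: 6 × 425 = 2550
    Σ(formed) = 2889 kJ
  ΔH_II = 2597 − 2889 = −292 kJ
ΔH_I − ΔH_II = +155 kJ, so reaction II has the more negative ΔH; |ΔH_I − ΔH_II| = 155 kJ.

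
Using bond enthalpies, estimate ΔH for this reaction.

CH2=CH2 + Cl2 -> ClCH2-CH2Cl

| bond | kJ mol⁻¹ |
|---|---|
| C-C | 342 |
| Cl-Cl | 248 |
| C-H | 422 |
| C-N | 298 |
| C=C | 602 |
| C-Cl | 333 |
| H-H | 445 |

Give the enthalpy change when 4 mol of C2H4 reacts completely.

Bonds broken (reactants):
  C-H: 4 × 422 = 1688
  C=C: 1 × 602 = 602
  Cl-Cl: 1 × 248 = 248
  Σ(broken) = 2538 kJ
Bonds formed (products):
  C-C: 1 × 342 = 342
  C-Cl: 2 × 333 = 666
  C-H: 4 × 422 = 1688
  Σ(formed) = 2696 kJ
ΔH = Σ(broken) − Σ(formed) = 2538 − 2696 = −158 kJ
For 4× the reaction as written: 4 × (−158) = −632 kJ

ΔH = −632 kJ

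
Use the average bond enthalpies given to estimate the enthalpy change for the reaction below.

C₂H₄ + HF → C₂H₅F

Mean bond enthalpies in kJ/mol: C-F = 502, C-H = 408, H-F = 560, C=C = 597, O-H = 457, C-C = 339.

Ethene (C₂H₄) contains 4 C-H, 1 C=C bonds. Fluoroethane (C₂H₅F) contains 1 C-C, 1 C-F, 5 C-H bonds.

Bonds broken (reactants):
  C-H: 4 × 408 = 1632
  C=C: 1 × 597 = 597
  H-F: 1 × 560 = 560
  Σ(broken) = 2789 kJ
Bonds formed (products):
  C-C: 1 × 339 = 339
  C-F: 1 × 502 = 502
  C-H: 5 × 408 = 2040
  Σ(formed) = 2881 kJ
ΔH = Σ(broken) − Σ(formed) = 2789 − 2881 = −92 kJ

ΔH ≈ −92 kJ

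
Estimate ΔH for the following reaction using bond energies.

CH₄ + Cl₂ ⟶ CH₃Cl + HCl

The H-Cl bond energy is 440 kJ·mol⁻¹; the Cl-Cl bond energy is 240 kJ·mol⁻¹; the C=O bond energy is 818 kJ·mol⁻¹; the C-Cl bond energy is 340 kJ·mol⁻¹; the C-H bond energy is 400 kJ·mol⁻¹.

Bonds broken (reactants):
  C-H: 4 × 400 = 1600
  Cl-Cl: 1 × 240 = 240
  Σ(broken) = 1840 kJ
Bonds formed (products):
  C-Cl: 1 × 340 = 340
  C-H: 3 × 400 = 1200
  H-Cl: 1 × 440 = 440
  Σ(formed) = 1980 kJ
ΔH = Σ(broken) − Σ(formed) = 1840 − 1980 = −140 kJ

ΔH ≈ −140 kJ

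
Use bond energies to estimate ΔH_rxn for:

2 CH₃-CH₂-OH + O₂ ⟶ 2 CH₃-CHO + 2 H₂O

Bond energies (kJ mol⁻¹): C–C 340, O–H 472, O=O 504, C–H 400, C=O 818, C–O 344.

ΔH ≈ −588 kJ

Bonds broken (reactants):
  C–C: 2 × 340 = 680
  C–H: 10 × 400 = 4000
  C–O: 2 × 344 = 688
  O–H: 2 × 472 = 944
  O=O: 1 × 504 = 504
  Σ(broken) = 6816 kJ
Bonds formed (products):
  C–C: 2 × 340 = 680
  C–H: 8 × 400 = 3200
  C=O: 2 × 818 = 1636
  O–H: 4 × 472 = 1888
  Σ(formed) = 7404 kJ
ΔH = Σ(broken) − Σ(formed) = 6816 − 7404 = −588 kJ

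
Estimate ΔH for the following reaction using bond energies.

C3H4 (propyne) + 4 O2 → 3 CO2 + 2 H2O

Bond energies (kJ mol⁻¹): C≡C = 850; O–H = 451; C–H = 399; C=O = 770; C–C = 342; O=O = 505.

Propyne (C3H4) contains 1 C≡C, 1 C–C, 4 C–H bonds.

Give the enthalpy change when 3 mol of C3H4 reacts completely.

Bonds broken (reactants):
  C≡C: 1 × 850 = 850
  C–C: 1 × 342 = 342
  C–H: 4 × 399 = 1596
  O=O: 4 × 505 = 2020
  Σ(broken) = 4808 kJ
Bonds formed (products):
  C=O: 6 × 770 = 4620
  O–H: 4 × 451 = 1804
  Σ(formed) = 6424 kJ
ΔH = Σ(broken) − Σ(formed) = 4808 − 6424 = −1616 kJ
For 3× the reaction as written: 3 × (−1616) = −4848 kJ

ΔH = −4848 kJ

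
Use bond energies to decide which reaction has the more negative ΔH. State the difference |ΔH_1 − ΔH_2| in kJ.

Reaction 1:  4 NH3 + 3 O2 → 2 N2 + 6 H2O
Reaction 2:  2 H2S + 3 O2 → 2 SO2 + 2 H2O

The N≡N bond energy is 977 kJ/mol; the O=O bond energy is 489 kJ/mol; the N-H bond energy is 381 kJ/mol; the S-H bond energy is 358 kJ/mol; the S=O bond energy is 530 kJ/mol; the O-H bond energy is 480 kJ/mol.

Reaction 1, by 534 kJ

Reaction 1:
  Bonds broken (reactants):
    N-H: 12 × 381 = 4572
    O=O: 3 × 489 = 1467
    Σ(broken) = 6039 kJ
  Bonds formed (products):
    N≡N: 2 × 977 = 1954
    O-H: 12 × 480 = 5760
    Σ(formed) = 7714 kJ
  ΔH_1 = 6039 − 7714 = −1675 kJ
Reaction 2:
  Bonds broken (reactants):
    O=O: 3 × 489 = 1467
    S-H: 4 × 358 = 1432
    Σ(broken) = 2899 kJ
  Bonds formed (products):
    O-H: 4 × 480 = 1920
    S=O: 4 × 530 = 2120
    Σ(formed) = 4040 kJ
  ΔH_2 = 2899 − 4040 = −1141 kJ
ΔH_1 − ΔH_2 = −534 kJ, so reaction 1 has the more negative ΔH; |ΔH_1 − ΔH_2| = 534 kJ.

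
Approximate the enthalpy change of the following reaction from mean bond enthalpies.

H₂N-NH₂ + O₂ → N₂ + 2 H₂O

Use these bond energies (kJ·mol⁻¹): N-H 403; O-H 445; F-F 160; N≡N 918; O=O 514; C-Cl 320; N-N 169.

Bonds broken (reactants):
  N-H: 4 × 403 = 1612
  N-N: 1 × 169 = 169
  O=O: 1 × 514 = 514
  Σ(broken) = 2295 kJ
Bonds formed (products):
  N≡N: 1 × 918 = 918
  O-H: 4 × 445 = 1780
  Σ(formed) = 2698 kJ
ΔH = Σ(broken) − Σ(formed) = 2295 − 2698 = −403 kJ

ΔH ≈ −403 kJ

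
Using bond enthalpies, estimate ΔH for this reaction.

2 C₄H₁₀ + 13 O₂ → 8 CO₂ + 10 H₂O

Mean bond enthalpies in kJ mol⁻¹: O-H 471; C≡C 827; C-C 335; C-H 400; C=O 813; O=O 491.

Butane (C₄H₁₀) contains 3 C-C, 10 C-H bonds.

ΔH ≈ −6035 kJ

Bonds broken (reactants):
  C-C: 6 × 335 = 2010
  C-H: 20 × 400 = 8000
  O=O: 13 × 491 = 6383
  Σ(broken) = 16393 kJ
Bonds formed (products):
  C=O: 16 × 813 = 13008
  O-H: 20 × 471 = 9420
  Σ(formed) = 22428 kJ
ΔH = Σ(broken) − Σ(formed) = 16393 − 22428 = −6035 kJ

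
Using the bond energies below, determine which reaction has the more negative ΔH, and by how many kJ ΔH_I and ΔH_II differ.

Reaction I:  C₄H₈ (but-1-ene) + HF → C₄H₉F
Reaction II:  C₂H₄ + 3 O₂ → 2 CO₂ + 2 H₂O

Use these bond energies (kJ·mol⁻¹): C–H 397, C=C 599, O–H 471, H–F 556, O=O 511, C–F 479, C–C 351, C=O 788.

Reaction I:
  Bonds broken (reactants):
    C–C: 2 × 351 = 702
    C–H: 8 × 397 = 3176
    C=C: 1 × 599 = 599
    H–F: 1 × 556 = 556
    Σ(broken) = 5033 kJ
  Bonds formed (products):
    C–C: 3 × 351 = 1053
    C–F: 1 × 479 = 479
    C–H: 9 × 397 = 3573
    Σ(formed) = 5105 kJ
  ΔH_I = 5033 − 5105 = −72 kJ
Reaction II:
  Bonds broken (reactants):
    C–H: 4 × 397 = 1588
    C=C: 1 × 599 = 599
    O=O: 3 × 511 = 1533
    Σ(broken) = 3720 kJ
  Bonds formed (products):
    C=O: 4 × 788 = 3152
    O–H: 4 × 471 = 1884
    Σ(formed) = 5036 kJ
  ΔH_II = 3720 − 5036 = −1316 kJ
ΔH_I − ΔH_II = +1244 kJ, so reaction II has the more negative ΔH; |ΔH_I − ΔH_II| = 1244 kJ.

Reaction II, by 1244 kJ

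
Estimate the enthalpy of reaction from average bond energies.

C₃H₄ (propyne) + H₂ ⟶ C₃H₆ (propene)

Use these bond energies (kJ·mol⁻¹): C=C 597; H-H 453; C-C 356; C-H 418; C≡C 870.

ΔH ≈ −110 kJ

Bonds broken (reactants):
  C≡C: 1 × 870 = 870
  C-C: 1 × 356 = 356
  C-H: 4 × 418 = 1672
  H-H: 1 × 453 = 453
  Σ(broken) = 3351 kJ
Bonds formed (products):
  C-C: 1 × 356 = 356
  C-H: 6 × 418 = 2508
  C=C: 1 × 597 = 597
  Σ(formed) = 3461 kJ
ΔH = Σ(broken) − Σ(formed) = 3351 − 3461 = −110 kJ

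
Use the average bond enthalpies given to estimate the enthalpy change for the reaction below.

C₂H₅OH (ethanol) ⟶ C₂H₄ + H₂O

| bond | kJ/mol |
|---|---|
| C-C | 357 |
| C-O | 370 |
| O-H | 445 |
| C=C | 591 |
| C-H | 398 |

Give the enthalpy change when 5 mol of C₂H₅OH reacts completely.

ΔH = +445 kJ

Bonds broken (reactants):
  C-C: 1 × 357 = 357
  C-H: 5 × 398 = 1990
  C-O: 1 × 370 = 370
  O-H: 1 × 445 = 445
  Σ(broken) = 3162 kJ
Bonds formed (products):
  C-H: 4 × 398 = 1592
  C=C: 1 × 591 = 591
  O-H: 2 × 445 = 890
  Σ(formed) = 3073 kJ
ΔH = Σ(broken) − Σ(formed) = 3162 − 3073 = +89 kJ
For 5× the reaction as written: 5 × (+89) = +445 kJ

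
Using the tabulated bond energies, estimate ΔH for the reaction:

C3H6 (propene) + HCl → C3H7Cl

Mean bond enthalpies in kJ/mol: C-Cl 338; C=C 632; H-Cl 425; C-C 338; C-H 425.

ΔH ≈ −44 kJ

Bonds broken (reactants):
  C-C: 1 × 338 = 338
  C-H: 6 × 425 = 2550
  C=C: 1 × 632 = 632
  H-Cl: 1 × 425 = 425
  Σ(broken) = 3945 kJ
Bonds formed (products):
  C-C: 2 × 338 = 676
  C-Cl: 1 × 338 = 338
  C-H: 7 × 425 = 2975
  Σ(formed) = 3989 kJ
ΔH = Σ(broken) − Σ(formed) = 3945 − 3989 = −44 kJ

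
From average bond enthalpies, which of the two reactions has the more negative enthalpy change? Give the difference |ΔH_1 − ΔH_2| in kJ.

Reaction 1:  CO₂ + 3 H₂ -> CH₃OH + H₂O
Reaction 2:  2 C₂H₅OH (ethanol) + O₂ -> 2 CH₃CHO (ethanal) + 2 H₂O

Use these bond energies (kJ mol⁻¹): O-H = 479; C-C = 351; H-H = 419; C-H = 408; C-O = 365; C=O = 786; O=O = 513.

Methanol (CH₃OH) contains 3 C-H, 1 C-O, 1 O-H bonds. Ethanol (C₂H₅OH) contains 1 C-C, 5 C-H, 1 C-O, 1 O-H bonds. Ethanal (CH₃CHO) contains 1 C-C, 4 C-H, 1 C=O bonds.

Reaction 2, by 274 kJ

Reaction 1:
  Bonds broken (reactants):
    C=O: 2 × 786 = 1572
    H-H: 3 × 419 = 1257
    Σ(broken) = 2829 kJ
  Bonds formed (products):
    C-H: 3 × 408 = 1224
    C-O: 1 × 365 = 365
    O-H: 3 × 479 = 1437
    Σ(formed) = 3026 kJ
  ΔH_1 = 2829 − 3026 = −197 kJ
Reaction 2:
  Bonds broken (reactants):
    C-C: 2 × 351 = 702
    C-H: 10 × 408 = 4080
    C-O: 2 × 365 = 730
    O-H: 2 × 479 = 958
    O=O: 1 × 513 = 513
    Σ(broken) = 6983 kJ
  Bonds formed (products):
    C-C: 2 × 351 = 702
    C-H: 8 × 408 = 3264
    C=O: 2 × 786 = 1572
    O-H: 4 × 479 = 1916
    Σ(formed) = 7454 kJ
  ΔH_2 = 6983 − 7454 = −471 kJ
ΔH_1 − ΔH_2 = +274 kJ, so reaction 2 has the more negative ΔH; |ΔH_1 − ΔH_2| = 274 kJ.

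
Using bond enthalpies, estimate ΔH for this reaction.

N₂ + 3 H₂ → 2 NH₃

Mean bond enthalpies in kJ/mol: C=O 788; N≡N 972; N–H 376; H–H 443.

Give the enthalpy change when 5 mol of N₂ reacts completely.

Bonds broken (reactants):
  H–H: 3 × 443 = 1329
  N≡N: 1 × 972 = 972
  Σ(broken) = 2301 kJ
Bonds formed (products):
  N–H: 6 × 376 = 2256
  Σ(formed) = 2256 kJ
ΔH = Σ(broken) − Σ(formed) = 2301 − 2256 = +45 kJ
For 5× the reaction as written: 5 × (+45) = +225 kJ

ΔH = +225 kJ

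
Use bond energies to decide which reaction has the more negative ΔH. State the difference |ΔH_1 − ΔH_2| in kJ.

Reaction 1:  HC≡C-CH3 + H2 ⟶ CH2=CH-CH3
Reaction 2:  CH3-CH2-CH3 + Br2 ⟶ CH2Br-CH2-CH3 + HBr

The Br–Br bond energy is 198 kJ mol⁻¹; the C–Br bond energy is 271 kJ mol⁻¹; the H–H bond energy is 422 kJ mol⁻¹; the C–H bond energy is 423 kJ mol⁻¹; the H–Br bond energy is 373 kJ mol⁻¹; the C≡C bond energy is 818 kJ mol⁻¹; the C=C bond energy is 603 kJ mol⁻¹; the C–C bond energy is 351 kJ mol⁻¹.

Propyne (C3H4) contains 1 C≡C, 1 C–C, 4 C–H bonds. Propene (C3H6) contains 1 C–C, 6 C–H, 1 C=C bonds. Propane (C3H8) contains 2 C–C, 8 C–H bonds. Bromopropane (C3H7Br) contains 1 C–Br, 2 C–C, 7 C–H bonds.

Reaction 1:
  Bonds broken (reactants):
    C≡C: 1 × 818 = 818
    C–C: 1 × 351 = 351
    C–H: 4 × 423 = 1692
    H–H: 1 × 422 = 422
    Σ(broken) = 3283 kJ
  Bonds formed (products):
    C–C: 1 × 351 = 351
    C–H: 6 × 423 = 2538
    C=C: 1 × 603 = 603
    Σ(formed) = 3492 kJ
  ΔH_1 = 3283 − 3492 = −209 kJ
Reaction 2:
  Bonds broken (reactants):
    Br–Br: 1 × 198 = 198
    C–C: 2 × 351 = 702
    C–H: 8 × 423 = 3384
    Σ(broken) = 4284 kJ
  Bonds formed (products):
    C–Br: 1 × 271 = 271
    C–C: 2 × 351 = 702
    C–H: 7 × 423 = 2961
    H–Br: 1 × 373 = 373
    Σ(formed) = 4307 kJ
  ΔH_2 = 4284 − 4307 = −23 kJ
ΔH_1 − ΔH_2 = −186 kJ, so reaction 1 has the more negative ΔH; |ΔH_1 − ΔH_2| = 186 kJ.

Reaction 1, by 186 kJ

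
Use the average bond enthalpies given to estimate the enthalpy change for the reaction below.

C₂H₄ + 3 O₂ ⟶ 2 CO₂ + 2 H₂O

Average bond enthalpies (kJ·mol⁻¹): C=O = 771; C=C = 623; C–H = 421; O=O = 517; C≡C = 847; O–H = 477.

Bonds broken (reactants):
  C–H: 4 × 421 = 1684
  C=C: 1 × 623 = 623
  O=O: 3 × 517 = 1551
  Σ(broken) = 3858 kJ
Bonds formed (products):
  C=O: 4 × 771 = 3084
  O–H: 4 × 477 = 1908
  Σ(formed) = 4992 kJ
ΔH = Σ(broken) − Σ(formed) = 3858 − 4992 = −1134 kJ

ΔH ≈ −1134 kJ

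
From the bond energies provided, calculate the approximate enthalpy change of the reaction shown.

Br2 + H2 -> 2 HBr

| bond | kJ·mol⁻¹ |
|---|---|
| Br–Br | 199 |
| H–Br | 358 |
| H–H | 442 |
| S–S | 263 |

ΔH ≈ −75 kJ

Bonds broken (reactants):
  Br–Br: 1 × 199 = 199
  H–H: 1 × 442 = 442
  Σ(broken) = 641 kJ
Bonds formed (products):
  H–Br: 2 × 358 = 716
  Σ(formed) = 716 kJ
ΔH = Σ(broken) − Σ(formed) = 641 − 716 = −75 kJ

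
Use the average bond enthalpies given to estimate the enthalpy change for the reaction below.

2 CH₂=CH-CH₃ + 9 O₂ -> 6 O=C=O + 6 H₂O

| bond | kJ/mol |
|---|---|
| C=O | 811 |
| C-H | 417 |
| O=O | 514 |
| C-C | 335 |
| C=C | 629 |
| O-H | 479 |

ΔH ≈ −3922 kJ

Bonds broken (reactants):
  C-C: 2 × 335 = 670
  C-H: 12 × 417 = 5004
  C=C: 2 × 629 = 1258
  O=O: 9 × 514 = 4626
  Σ(broken) = 11558 kJ
Bonds formed (products):
  C=O: 12 × 811 = 9732
  O-H: 12 × 479 = 5748
  Σ(formed) = 15480 kJ
ΔH = Σ(broken) − Σ(formed) = 11558 − 15480 = −3922 kJ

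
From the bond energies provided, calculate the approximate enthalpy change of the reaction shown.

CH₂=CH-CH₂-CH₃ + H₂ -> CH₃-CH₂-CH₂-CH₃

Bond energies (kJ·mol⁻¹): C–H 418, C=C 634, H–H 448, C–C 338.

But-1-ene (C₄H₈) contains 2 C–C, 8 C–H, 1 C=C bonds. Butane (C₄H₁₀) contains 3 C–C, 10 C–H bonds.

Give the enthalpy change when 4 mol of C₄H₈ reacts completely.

Bonds broken (reactants):
  C–C: 2 × 338 = 676
  C–H: 8 × 418 = 3344
  C=C: 1 × 634 = 634
  H–H: 1 × 448 = 448
  Σ(broken) = 5102 kJ
Bonds formed (products):
  C–C: 3 × 338 = 1014
  C–H: 10 × 418 = 4180
  Σ(formed) = 5194 kJ
ΔH = Σ(broken) − Σ(formed) = 5102 − 5194 = −92 kJ
For 4× the reaction as written: 4 × (−92) = −368 kJ

ΔH = −368 kJ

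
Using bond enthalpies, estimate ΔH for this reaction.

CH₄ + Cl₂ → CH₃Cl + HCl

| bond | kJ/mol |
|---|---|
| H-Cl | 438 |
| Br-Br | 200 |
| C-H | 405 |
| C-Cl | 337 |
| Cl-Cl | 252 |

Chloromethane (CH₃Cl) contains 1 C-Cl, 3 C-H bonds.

Bonds broken (reactants):
  C-H: 4 × 405 = 1620
  Cl-Cl: 1 × 252 = 252
  Σ(broken) = 1872 kJ
Bonds formed (products):
  C-Cl: 1 × 337 = 337
  C-H: 3 × 405 = 1215
  H-Cl: 1 × 438 = 438
  Σ(formed) = 1990 kJ
ΔH = Σ(broken) − Σ(formed) = 1872 − 1990 = −118 kJ

ΔH ≈ −118 kJ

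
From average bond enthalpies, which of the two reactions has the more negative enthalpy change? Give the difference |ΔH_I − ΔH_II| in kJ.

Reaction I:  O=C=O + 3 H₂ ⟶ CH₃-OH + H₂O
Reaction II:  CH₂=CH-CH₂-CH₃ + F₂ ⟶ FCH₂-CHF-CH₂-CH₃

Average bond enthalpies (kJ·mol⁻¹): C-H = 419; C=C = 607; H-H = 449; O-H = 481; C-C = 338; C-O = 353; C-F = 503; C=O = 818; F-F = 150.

Reaction I:
  Bonds broken (reactants):
    C=O: 2 × 818 = 1636
    H-H: 3 × 449 = 1347
    Σ(broken) = 2983 kJ
  Bonds formed (products):
    C-H: 3 × 419 = 1257
    C-O: 1 × 353 = 353
    O-H: 3 × 481 = 1443
    Σ(formed) = 3053 kJ
  ΔH_I = 2983 − 3053 = −70 kJ
Reaction II:
  Bonds broken (reactants):
    C-C: 2 × 338 = 676
    C-H: 8 × 419 = 3352
    C=C: 1 × 607 = 607
    F-F: 1 × 150 = 150
    Σ(broken) = 4785 kJ
  Bonds formed (products):
    C-C: 3 × 338 = 1014
    C-F: 2 × 503 = 1006
    C-H: 8 × 419 = 3352
    Σ(formed) = 5372 kJ
  ΔH_II = 4785 − 5372 = −587 kJ
ΔH_I − ΔH_II = +517 kJ, so reaction II has the more negative ΔH; |ΔH_I − ΔH_II| = 517 kJ.

Reaction II, by 517 kJ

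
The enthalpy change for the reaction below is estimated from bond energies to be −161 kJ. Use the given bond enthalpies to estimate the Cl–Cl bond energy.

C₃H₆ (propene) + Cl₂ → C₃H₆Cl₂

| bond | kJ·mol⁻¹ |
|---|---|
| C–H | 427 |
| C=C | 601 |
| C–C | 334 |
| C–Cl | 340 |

Let D be the Cl–Cl bond energy.
Σ(broken) = 1×334 + 6×427 + 1×601 + 1×D = 3497 + D
Σ(formed) = 2×334 + 2×340 + 6×427 = 3910
ΔH = Σ(broken) − Σ(formed) = (3497 + D) − (3910) = −413 + D
Setting this equal to −161 kJ gives D = 252 kJ/mol.

D(Cl–Cl) ≈ 252 kJ/mol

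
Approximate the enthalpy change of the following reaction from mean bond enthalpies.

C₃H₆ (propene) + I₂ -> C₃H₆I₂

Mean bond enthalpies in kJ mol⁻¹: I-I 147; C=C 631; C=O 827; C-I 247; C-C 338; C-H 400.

ΔH ≈ −54 kJ

Bonds broken (reactants):
  C-C: 1 × 338 = 338
  C-H: 6 × 400 = 2400
  C=C: 1 × 631 = 631
  I-I: 1 × 147 = 147
  Σ(broken) = 3516 kJ
Bonds formed (products):
  C-C: 2 × 338 = 676
  C-H: 6 × 400 = 2400
  C-I: 2 × 247 = 494
  Σ(formed) = 3570 kJ
ΔH = Σ(broken) − Σ(formed) = 3516 − 3570 = −54 kJ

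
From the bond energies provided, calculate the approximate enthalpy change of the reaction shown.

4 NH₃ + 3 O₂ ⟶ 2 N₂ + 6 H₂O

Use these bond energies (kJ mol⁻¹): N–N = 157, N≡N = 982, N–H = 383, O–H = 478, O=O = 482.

Bonds broken (reactants):
  N–H: 12 × 383 = 4596
  O=O: 3 × 482 = 1446
  Σ(broken) = 6042 kJ
Bonds formed (products):
  N≡N: 2 × 982 = 1964
  O–H: 12 × 478 = 5736
  Σ(formed) = 7700 kJ
ΔH = Σ(broken) − Σ(formed) = 6042 − 7700 = −1658 kJ

ΔH ≈ −1658 kJ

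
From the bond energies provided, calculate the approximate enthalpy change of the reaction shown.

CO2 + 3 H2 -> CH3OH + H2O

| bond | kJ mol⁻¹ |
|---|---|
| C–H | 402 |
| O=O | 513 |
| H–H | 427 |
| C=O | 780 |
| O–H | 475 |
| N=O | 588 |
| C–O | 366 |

Bonds broken (reactants):
  C=O: 2 × 780 = 1560
  H–H: 3 × 427 = 1281
  Σ(broken) = 2841 kJ
Bonds formed (products):
  C–H: 3 × 402 = 1206
  C–O: 1 × 366 = 366
  O–H: 3 × 475 = 1425
  Σ(formed) = 2997 kJ
ΔH = Σ(broken) − Σ(formed) = 2841 − 2997 = −156 kJ

ΔH ≈ −156 kJ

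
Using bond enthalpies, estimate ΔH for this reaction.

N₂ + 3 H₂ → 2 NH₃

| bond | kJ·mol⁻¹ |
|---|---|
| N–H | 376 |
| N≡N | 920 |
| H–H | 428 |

ΔH ≈ −52 kJ

Bonds broken (reactants):
  H–H: 3 × 428 = 1284
  N≡N: 1 × 920 = 920
  Σ(broken) = 2204 kJ
Bonds formed (products):
  N–H: 6 × 376 = 2256
  Σ(formed) = 2256 kJ
ΔH = Σ(broken) − Σ(formed) = 2204 − 2256 = −52 kJ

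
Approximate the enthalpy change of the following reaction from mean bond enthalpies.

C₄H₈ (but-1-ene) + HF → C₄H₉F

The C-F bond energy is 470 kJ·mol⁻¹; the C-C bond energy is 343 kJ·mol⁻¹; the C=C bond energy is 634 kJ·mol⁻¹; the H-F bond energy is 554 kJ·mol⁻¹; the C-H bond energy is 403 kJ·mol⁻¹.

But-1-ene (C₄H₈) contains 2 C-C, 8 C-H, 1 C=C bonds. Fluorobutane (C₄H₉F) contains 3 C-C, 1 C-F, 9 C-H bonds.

ΔH ≈ −28 kJ

Bonds broken (reactants):
  C-C: 2 × 343 = 686
  C-H: 8 × 403 = 3224
  C=C: 1 × 634 = 634
  H-F: 1 × 554 = 554
  Σ(broken) = 5098 kJ
Bonds formed (products):
  C-C: 3 × 343 = 1029
  C-F: 1 × 470 = 470
  C-H: 9 × 403 = 3627
  Σ(formed) = 5126 kJ
ΔH = Σ(broken) − Σ(formed) = 5098 − 5126 = −28 kJ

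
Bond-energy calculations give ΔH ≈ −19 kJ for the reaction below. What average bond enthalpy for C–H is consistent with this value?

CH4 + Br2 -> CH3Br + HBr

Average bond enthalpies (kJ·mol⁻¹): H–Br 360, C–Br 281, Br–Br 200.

Let D be the C–H bond energy.
Σ(broken) = 1×200 + 4×D = 200 + 4D
Σ(formed) = 1×281 + 3×D + 1×360 = 641 + 3D
ΔH = Σ(broken) − Σ(formed) = (200 + 4D) − (641 + 3D) = −441 + D
Setting this equal to −19 kJ gives D = 422 kJ/mol.

D(C–H) ≈ 422 kJ/mol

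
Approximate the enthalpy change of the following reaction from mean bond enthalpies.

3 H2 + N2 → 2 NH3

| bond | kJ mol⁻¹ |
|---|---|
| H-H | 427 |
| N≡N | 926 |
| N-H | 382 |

Bonds broken (reactants):
  H-H: 3 × 427 = 1281
  N≡N: 1 × 926 = 926
  Σ(broken) = 2207 kJ
Bonds formed (products):
  N-H: 6 × 382 = 2292
  Σ(formed) = 2292 kJ
ΔH = Σ(broken) − Σ(formed) = 2207 − 2292 = −85 kJ

ΔH ≈ −85 kJ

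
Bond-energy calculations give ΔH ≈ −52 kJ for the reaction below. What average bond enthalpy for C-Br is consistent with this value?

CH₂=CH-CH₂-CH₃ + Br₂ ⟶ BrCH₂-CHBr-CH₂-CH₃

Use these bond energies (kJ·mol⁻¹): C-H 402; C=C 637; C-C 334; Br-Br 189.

Let D be the C-Br bond energy.
Σ(broken) = 1×189 + 2×334 + 8×402 + 1×637 = 4710
Σ(formed) = 2×D + 3×334 + 8×402 = 4218 + 2D
ΔH = Σ(broken) − Σ(formed) = (4710) − (4218 + 2D) = +492 − 2D
Setting this equal to −52 kJ gives 2D = 544, so D = 272 kJ/mol.

D(C-Br) ≈ 272 kJ/mol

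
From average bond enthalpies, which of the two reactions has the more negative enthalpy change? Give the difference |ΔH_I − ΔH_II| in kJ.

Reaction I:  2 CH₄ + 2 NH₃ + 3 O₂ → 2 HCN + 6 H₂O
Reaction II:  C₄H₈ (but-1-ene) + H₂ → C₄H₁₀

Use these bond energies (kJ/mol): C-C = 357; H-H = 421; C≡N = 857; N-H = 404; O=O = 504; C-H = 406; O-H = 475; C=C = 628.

Reaction I:
  Bonds broken (reactants):
    C-H: 8 × 406 = 3248
    N-H: 6 × 404 = 2424
    O=O: 3 × 504 = 1512
    Σ(broken) = 7184 kJ
  Bonds formed (products):
    C≡N: 2 × 857 = 1714
    C-H: 2 × 406 = 812
    O-H: 12 × 475 = 5700
    Σ(formed) = 8226 kJ
  ΔH_I = 7184 − 8226 = −1042 kJ
Reaction II:
  Bonds broken (reactants):
    C-C: 2 × 357 = 714
    C-H: 8 × 406 = 3248
    C=C: 1 × 628 = 628
    H-H: 1 × 421 = 421
    Σ(broken) = 5011 kJ
  Bonds formed (products):
    C-C: 3 × 357 = 1071
    C-H: 10 × 406 = 4060
    Σ(formed) = 5131 kJ
  ΔH_II = 5011 − 5131 = −120 kJ
ΔH_I − ΔH_II = −922 kJ, so reaction I has the more negative ΔH; |ΔH_I − ΔH_II| = 922 kJ.

Reaction I, by 922 kJ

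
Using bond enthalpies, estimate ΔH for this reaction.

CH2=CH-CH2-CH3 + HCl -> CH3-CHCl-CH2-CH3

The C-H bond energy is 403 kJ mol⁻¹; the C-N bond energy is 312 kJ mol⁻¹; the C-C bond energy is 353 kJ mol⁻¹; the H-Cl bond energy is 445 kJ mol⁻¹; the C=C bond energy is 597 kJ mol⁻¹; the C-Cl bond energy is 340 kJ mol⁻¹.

Bonds broken (reactants):
  C-C: 2 × 353 = 706
  C-H: 8 × 403 = 3224
  C=C: 1 × 597 = 597
  H-Cl: 1 × 445 = 445
  Σ(broken) = 4972 kJ
Bonds formed (products):
  C-C: 3 × 353 = 1059
  C-Cl: 1 × 340 = 340
  C-H: 9 × 403 = 3627
  Σ(formed) = 5026 kJ
ΔH = Σ(broken) − Σ(formed) = 4972 − 5026 = −54 kJ

ΔH ≈ −54 kJ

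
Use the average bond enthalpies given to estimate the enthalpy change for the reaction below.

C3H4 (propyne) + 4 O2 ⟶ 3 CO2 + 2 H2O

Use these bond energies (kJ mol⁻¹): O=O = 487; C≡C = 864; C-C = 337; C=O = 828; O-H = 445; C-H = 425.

Bonds broken (reactants):
  C≡C: 1 × 864 = 864
  C-C: 1 × 337 = 337
  C-H: 4 × 425 = 1700
  O=O: 4 × 487 = 1948
  Σ(broken) = 4849 kJ
Bonds formed (products):
  C=O: 6 × 828 = 4968
  O-H: 4 × 445 = 1780
  Σ(formed) = 6748 kJ
ΔH = Σ(broken) − Σ(formed) = 4849 − 6748 = −1899 kJ

ΔH ≈ −1899 kJ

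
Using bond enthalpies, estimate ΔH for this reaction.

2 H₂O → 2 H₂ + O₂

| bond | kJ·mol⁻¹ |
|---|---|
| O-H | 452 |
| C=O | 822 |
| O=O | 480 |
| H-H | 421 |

Bonds broken (reactants):
  O-H: 4 × 452 = 1808
  Σ(broken) = 1808 kJ
Bonds formed (products):
  H-H: 2 × 421 = 842
  O=O: 1 × 480 = 480
  Σ(formed) = 1322 kJ
ΔH = Σ(broken) − Σ(formed) = 1808 − 1322 = +486 kJ

ΔH ≈ +486 kJ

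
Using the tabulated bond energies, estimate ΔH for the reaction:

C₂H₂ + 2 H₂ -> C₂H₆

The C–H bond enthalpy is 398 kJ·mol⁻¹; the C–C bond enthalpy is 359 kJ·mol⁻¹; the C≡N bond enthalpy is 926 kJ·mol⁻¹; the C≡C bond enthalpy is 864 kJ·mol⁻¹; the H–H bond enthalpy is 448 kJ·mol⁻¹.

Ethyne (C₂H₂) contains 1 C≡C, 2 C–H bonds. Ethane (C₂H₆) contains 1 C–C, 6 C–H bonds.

ΔH ≈ −191 kJ

Bonds broken (reactants):
  C≡C: 1 × 864 = 864
  C–H: 2 × 398 = 796
  H–H: 2 × 448 = 896
  Σ(broken) = 2556 kJ
Bonds formed (products):
  C–C: 1 × 359 = 359
  C–H: 6 × 398 = 2388
  Σ(formed) = 2747 kJ
ΔH = Σ(broken) − Σ(formed) = 2556 − 2747 = −191 kJ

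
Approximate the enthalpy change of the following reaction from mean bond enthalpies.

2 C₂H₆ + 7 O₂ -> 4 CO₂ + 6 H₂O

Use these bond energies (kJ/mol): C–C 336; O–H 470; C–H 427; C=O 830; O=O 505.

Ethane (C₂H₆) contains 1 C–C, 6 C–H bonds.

ΔH ≈ −2949 kJ

Bonds broken (reactants):
  C–C: 2 × 336 = 672
  C–H: 12 × 427 = 5124
  O=O: 7 × 505 = 3535
  Σ(broken) = 9331 kJ
Bonds formed (products):
  C=O: 8 × 830 = 6640
  O–H: 12 × 470 = 5640
  Σ(formed) = 12280 kJ
ΔH = Σ(broken) − Σ(formed) = 9331 − 12280 = −2949 kJ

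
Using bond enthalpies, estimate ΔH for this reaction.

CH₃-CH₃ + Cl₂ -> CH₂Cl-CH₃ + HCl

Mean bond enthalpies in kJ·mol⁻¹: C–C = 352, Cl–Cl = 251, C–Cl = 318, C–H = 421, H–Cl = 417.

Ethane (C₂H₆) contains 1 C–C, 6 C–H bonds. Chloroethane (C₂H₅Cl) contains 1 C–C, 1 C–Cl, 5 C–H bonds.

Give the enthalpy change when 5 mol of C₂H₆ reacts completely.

Bonds broken (reactants):
  C–C: 1 × 352 = 352
  C–H: 6 × 421 = 2526
  Cl–Cl: 1 × 251 = 251
  Σ(broken) = 3129 kJ
Bonds formed (products):
  C–C: 1 × 352 = 352
  C–Cl: 1 × 318 = 318
  C–H: 5 × 421 = 2105
  H–Cl: 1 × 417 = 417
  Σ(formed) = 3192 kJ
ΔH = Σ(broken) − Σ(formed) = 3129 − 3192 = −63 kJ
For 5× the reaction as written: 5 × (−63) = −315 kJ

ΔH = −315 kJ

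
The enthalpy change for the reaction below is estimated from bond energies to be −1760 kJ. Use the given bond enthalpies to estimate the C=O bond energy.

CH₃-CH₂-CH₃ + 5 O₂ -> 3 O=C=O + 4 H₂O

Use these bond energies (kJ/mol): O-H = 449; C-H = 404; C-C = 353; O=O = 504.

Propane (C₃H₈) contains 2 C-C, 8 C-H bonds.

D(C=O) ≈ 771 kJ/mol

Let D be the C=O bond energy.
Σ(broken) = 2×353 + 8×404 + 5×504 = 6458
Σ(formed) = 6×D + 8×449 = 3592 + 6D
ΔH = Σ(broken) − Σ(formed) = (6458) − (3592 + 6D) = +2866 − 6D
Setting this equal to −1760 kJ gives 6D = 4626, so D = 771 kJ/mol.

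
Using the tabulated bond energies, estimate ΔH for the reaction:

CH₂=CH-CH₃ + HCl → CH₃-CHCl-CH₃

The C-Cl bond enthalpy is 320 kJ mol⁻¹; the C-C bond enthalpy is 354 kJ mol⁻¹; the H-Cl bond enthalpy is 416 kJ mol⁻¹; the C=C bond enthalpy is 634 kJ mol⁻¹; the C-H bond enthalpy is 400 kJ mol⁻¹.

Bonds broken (reactants):
  C-C: 1 × 354 = 354
  C-H: 6 × 400 = 2400
  C=C: 1 × 634 = 634
  H-Cl: 1 × 416 = 416
  Σ(broken) = 3804 kJ
Bonds formed (products):
  C-C: 2 × 354 = 708
  C-Cl: 1 × 320 = 320
  C-H: 7 × 400 = 2800
  Σ(formed) = 3828 kJ
ΔH = Σ(broken) − Σ(formed) = 3804 − 3828 = −24 kJ

ΔH ≈ −24 kJ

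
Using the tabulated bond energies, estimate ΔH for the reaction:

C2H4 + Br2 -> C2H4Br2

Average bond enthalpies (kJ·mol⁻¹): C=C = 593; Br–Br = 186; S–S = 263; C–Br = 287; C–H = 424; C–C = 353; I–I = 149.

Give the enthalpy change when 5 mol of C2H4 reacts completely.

ΔH = −740 kJ

Bonds broken (reactants):
  Br–Br: 1 × 186 = 186
  C–H: 4 × 424 = 1696
  C=C: 1 × 593 = 593
  Σ(broken) = 2475 kJ
Bonds formed (products):
  C–Br: 2 × 287 = 574
  C–C: 1 × 353 = 353
  C–H: 4 × 424 = 1696
  Σ(formed) = 2623 kJ
ΔH = Σ(broken) − Σ(formed) = 2475 − 2623 = −148 kJ
For 5× the reaction as written: 5 × (−148) = −740 kJ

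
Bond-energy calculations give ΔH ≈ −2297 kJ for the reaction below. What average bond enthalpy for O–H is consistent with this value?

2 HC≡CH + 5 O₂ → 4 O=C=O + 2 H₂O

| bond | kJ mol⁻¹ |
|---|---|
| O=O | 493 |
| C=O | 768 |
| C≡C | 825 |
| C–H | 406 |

D(O–H) ≈ 473 kJ/mol

Let D be the O–H bond energy.
Σ(broken) = 2×825 + 4×406 + 5×493 = 5739
Σ(formed) = 8×768 + 4×D = 6144 + 4D
ΔH = Σ(broken) − Σ(formed) = (5739) − (6144 + 4D) = −405 − 4D
Setting this equal to −2297 kJ gives 4D = 1892, so D = 473 kJ/mol.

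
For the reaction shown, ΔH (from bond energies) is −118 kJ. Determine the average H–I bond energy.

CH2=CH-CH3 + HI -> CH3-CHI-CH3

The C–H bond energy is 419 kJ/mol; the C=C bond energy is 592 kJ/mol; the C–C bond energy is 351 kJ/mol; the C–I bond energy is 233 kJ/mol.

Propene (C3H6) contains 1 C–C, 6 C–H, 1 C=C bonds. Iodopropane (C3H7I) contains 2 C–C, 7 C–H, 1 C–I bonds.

Let D be the H–I bond energy.
Σ(broken) = 1×351 + 6×419 + 1×592 + 1×D = 3457 + D
Σ(formed) = 2×351 + 7×419 + 1×233 = 3868
ΔH = Σ(broken) − Σ(formed) = (3457 + D) − (3868) = −411 + D
Setting this equal to −118 kJ gives D = 293 kJ/mol.

D(H–I) ≈ 293 kJ/mol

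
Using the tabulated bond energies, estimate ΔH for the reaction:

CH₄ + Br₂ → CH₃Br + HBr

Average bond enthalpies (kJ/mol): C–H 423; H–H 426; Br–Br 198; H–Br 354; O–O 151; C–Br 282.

Bonds broken (reactants):
  Br–Br: 1 × 198 = 198
  C–H: 4 × 423 = 1692
  Σ(broken) = 1890 kJ
Bonds formed (products):
  C–Br: 1 × 282 = 282
  C–H: 3 × 423 = 1269
  H–Br: 1 × 354 = 354
  Σ(formed) = 1905 kJ
ΔH = Σ(broken) − Σ(formed) = 1890 − 1905 = −15 kJ

ΔH ≈ −15 kJ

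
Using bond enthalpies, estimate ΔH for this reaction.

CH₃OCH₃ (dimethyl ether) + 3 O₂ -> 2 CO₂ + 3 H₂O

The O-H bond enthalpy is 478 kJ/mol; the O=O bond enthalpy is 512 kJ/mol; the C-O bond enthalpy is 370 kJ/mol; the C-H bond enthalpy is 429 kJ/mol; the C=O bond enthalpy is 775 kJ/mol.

ΔH ≈ −1118 kJ

Bonds broken (reactants):
  C-H: 6 × 429 = 2574
  C-O: 2 × 370 = 740
  O=O: 3 × 512 = 1536
  Σ(broken) = 4850 kJ
Bonds formed (products):
  C=O: 4 × 775 = 3100
  O-H: 6 × 478 = 2868
  Σ(formed) = 5968 kJ
ΔH = Σ(broken) − Σ(formed) = 4850 − 5968 = −1118 kJ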